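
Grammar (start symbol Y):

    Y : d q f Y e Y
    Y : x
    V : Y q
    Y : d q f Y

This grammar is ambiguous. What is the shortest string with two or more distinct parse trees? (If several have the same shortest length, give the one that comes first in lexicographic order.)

d q f d q f x e x

length 1: no string has ≥2 trees
length 4: no string has ≥2 trees
length 6: no string has ≥2 trees
length 7: no string has ≥2 trees
length 9: d q f d q f x e x has 2 parse trees

Two derivations of d q f d q f x e x:
  Y ⇒ d q f Y e Y ⇒ d q f d q f Y e Y ⇒ d q f d q f x e Y ⇒ d q f d q f x e x
  Y ⇒ d q f Y ⇒ d q f d q f Y e Y ⇒ d q f d q f x e Y ⇒ d q f d q f x e x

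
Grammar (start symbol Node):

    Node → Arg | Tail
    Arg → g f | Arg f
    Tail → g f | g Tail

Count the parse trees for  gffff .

Parse trees for gffff:
  [Node [Arg [Arg [Arg [Arg g f] f] f] f]]

1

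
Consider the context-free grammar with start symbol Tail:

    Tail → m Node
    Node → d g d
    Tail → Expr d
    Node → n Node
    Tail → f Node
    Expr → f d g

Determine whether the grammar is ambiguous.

Ambiguous

Witness: f d g d

Derivation 1: Tail ⇒ Expr d ⇒ f d g d
Derivation 2: Tail ⇒ f Node ⇒ f d g d

Two distinct leftmost derivations for the same string.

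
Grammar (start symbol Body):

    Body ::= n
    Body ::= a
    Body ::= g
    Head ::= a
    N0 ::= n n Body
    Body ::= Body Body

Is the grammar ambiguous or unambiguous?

Ambiguous

Witness: a a a

Derivation 1: Body ⇒ Body Body ⇒ a Body ⇒ a Body Body ⇒ a a Body ⇒ a a a
Derivation 2: Body ⇒ Body Body ⇒ Body Body Body ⇒ a Body Body ⇒ a a Body ⇒ a a a

Two distinct leftmost derivations for the same string.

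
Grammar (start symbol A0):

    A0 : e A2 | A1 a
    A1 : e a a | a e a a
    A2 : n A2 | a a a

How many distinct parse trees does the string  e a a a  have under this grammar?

Parse trees for e a a a:
  [A0 e [A2 a a a]]
  [A0 [A1 e a a] a]

2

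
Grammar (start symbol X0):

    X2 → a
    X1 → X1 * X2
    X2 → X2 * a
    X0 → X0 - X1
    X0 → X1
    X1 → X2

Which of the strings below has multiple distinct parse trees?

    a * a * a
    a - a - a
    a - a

a * a * a

a * a * a: 4 trees
a - a - a: 1 tree
a - a: 1 tree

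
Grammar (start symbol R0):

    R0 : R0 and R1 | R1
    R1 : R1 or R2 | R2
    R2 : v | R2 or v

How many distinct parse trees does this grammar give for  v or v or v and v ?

Parse trees for v or v or v and v:
  [R0 [R0 [R1 [R1 [R2 v]] or [R2 [R2 v] or v]]] and [R1 [R2 v]]]
  [R0 [R0 [R1 [R1 [R1 [R2 v]] or [R2 v]] or [R2 v]]] and [R1 [R2 v]]]
  [R0 [R0 [R1 [R1 [R2 [R2 v] or v]] or [R2 v]]] and [R1 [R2 v]]]
  [R0 [R0 [R1 [R2 [R2 [R2 v] or v] or v]]] and [R1 [R2 v]]]

4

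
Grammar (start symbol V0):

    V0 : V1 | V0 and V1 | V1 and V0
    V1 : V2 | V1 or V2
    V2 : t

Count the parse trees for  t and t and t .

Parse trees for t and t and t:
  [V0 [V0 [V0 [V1 [V2 t]]] and [V1 [V2 t]]] and [V1 [V2 t]]]
  [V0 [V0 [V1 [V2 t]] and [V0 [V1 [V2 t]]]] and [V1 [V2 t]]]
  [V0 [V1 [V2 t]] and [V0 [V0 [V1 [V2 t]]] and [V1 [V2 t]]]]
  [V0 [V1 [V2 t]] and [V0 [V1 [V2 t]] and [V0 [V1 [V2 t]]]]]

4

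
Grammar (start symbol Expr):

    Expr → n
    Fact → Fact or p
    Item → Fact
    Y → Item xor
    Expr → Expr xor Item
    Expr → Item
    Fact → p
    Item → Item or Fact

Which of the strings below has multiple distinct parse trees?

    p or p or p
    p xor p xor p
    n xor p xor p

p or p or p

p or p or p: 4 trees
p xor p xor p: 1 tree
n xor p xor p: 1 tree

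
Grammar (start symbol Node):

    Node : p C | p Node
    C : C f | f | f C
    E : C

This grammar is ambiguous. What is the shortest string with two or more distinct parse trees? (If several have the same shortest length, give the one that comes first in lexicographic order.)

length 2: no string has ≥2 trees
length 3: p f f has 2 parse trees

Two derivations of p f f:
  Node ⇒ p C ⇒ p C f ⇒ p f f
  Node ⇒ p C ⇒ p f C ⇒ p f f

p f f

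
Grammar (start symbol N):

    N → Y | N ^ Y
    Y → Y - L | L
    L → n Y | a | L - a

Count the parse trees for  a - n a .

Parse trees for a - n a:
  [N [Y [Y [L a]] - [L n [Y [L a]]]]]

1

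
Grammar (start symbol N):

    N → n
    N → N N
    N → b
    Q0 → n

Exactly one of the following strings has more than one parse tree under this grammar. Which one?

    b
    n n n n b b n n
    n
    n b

b: 1 tree
n n n n b b n n: 429 trees
n: 1 tree
n b: 1 tree

n n n n b b n n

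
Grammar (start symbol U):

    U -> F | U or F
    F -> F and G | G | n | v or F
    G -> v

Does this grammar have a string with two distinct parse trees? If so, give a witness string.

Ambiguous

Witness: v or n

Derivation 1: U ⇒ F ⇒ v or F ⇒ v or n
Derivation 2: U ⇒ U or F ⇒ F or F ⇒ G or F ⇒ v or F ⇒ v or n

Two distinct leftmost derivations for the same string.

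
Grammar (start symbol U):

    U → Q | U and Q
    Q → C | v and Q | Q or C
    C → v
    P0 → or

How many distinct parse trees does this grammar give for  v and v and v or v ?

Parse trees for v and v and v or v:
  [U [Q v and [Q v and [Q [Q [C v]] or [C v]]]]]
  [U [Q v and [Q [Q v and [Q [C v]]] or [C v]]]]
  [U [Q [Q v and [Q v and [Q [C v]]]] or [C v]]]
  [U [U [Q [C v]]] and [Q v and [Q [Q [C v]] or [C v]]]]
  [U [U [Q [C v]]] and [Q [Q v and [Q [C v]]] or [C v]]]
  [U [U [Q v and [Q [C v]]]] and [Q [Q [C v]] or [C v]]]
  [U [U [U [Q [C v]]] and [Q [C v]]] and [Q [Q [C v]] or [C v]]]

7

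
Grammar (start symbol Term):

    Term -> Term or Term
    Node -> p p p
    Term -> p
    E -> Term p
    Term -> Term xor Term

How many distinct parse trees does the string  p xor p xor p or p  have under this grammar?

5

Parse trees for p xor p xor p or p:
  [Term [Term [Term p] xor [Term [Term p] xor [Term p]]] or [Term p]]
  [Term [Term [Term [Term p] xor [Term p]] xor [Term p]] or [Term p]]
  [Term [Term p] xor [Term [Term [Term p] xor [Term p]] or [Term p]]]
  [Term [Term p] xor [Term [Term p] xor [Term [Term p] or [Term p]]]]
  [Term [Term [Term p] xor [Term p]] xor [Term [Term p] or [Term p]]]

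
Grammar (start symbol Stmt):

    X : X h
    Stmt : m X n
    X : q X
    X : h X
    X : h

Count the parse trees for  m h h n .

Parse trees for m h h n:
  [Stmt m [X [X h] h] n]
  [Stmt m [X h [X h]] n]

2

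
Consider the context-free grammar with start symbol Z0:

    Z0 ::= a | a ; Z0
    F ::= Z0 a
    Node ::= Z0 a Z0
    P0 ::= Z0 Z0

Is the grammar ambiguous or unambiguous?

(F, Node, P0 are unreachable from Z0, so their rules don't affect L(Z0).) Right-recursive list with a separator: after each atom, whether the separator follows determines the rule. One parse per string.

Unambiguous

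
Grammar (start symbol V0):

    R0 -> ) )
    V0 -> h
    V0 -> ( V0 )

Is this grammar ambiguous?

Unambiguous

Only V0 is reachable from V0; ignoring the rest: L(V0) is { openⁿ atom closeⁿ : n ≥ 0 }. The bracket depth fixes n, and the derivation is forced at every step.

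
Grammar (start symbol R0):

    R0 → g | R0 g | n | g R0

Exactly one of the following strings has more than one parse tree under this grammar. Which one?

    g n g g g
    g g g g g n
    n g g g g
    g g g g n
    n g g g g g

g n g g g

g n g g g: 4 trees
g g g g g n: 1 tree
n g g g g: 1 tree
g g g g n: 1 tree
n g g g g g: 1 tree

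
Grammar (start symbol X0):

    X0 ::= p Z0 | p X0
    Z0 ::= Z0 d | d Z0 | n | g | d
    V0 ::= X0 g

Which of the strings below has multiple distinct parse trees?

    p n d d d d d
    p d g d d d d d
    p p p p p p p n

p n d d d d d: 1 tree
p d g d d d d d: 6 trees
p p p p p p p n: 1 tree

p d g d d d d d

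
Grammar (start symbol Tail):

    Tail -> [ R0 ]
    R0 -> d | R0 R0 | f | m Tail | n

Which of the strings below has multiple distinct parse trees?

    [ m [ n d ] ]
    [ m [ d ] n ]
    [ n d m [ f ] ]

[ m [ n d ] ]: 1 tree
[ m [ d ] n ]: 1 tree
[ n d m [ f ] ]: 2 trees

[ n d m [ f ] ]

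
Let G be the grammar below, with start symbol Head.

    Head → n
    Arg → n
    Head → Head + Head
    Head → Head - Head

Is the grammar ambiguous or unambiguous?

Witness: n + n + n

Derivation 1: Head ⇒ Head + Head ⇒ n + Head ⇒ n + Head + Head ⇒ n + n + Head ⇒ n + n + n
Derivation 2: Head ⇒ Head + Head ⇒ Head + Head + Head ⇒ n + Head + Head ⇒ n + n + Head ⇒ n + n + n

Two distinct leftmost derivations for the same string.

Ambiguous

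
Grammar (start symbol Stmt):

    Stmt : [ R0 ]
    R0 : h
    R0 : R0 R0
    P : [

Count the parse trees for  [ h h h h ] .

5

Parse trees for [ h h h h ]:
  [Stmt [ [R0 [R0 h] [R0 [R0 h] [R0 [R0 h] [R0 h]]]] ]]
  [Stmt [ [R0 [R0 h] [R0 [R0 [R0 h] [R0 h]] [R0 h]]] ]]
  [Stmt [ [R0 [R0 [R0 h] [R0 h]] [R0 [R0 h] [R0 h]]] ]]
  [Stmt [ [R0 [R0 [R0 h] [R0 [R0 h] [R0 h]]] [R0 h]] ]]
  [Stmt [ [R0 [R0 [R0 [R0 h] [R0 h]] [R0 h]] [R0 h]] ]]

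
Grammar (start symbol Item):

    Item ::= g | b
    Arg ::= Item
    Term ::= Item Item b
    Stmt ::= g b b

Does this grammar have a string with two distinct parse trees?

(Arg, Term, Stmt are unreachable from Item, so their rules don't affect L(Item).) The reachable rules are right-linear with at most one rule per (nonterminal, next-terminal) pair. Each input token forces the next rule, so parsing is deterministic.

Unambiguous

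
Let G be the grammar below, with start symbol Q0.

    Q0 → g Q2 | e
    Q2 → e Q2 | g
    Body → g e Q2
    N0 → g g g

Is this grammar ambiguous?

Unambiguous

Only Q0, Q2 are reachable from Q0; ignoring the rest: Each reachable nonterminal has at most one production per leading terminal, and all productions are right-linear; the derivation is determined token-by-token.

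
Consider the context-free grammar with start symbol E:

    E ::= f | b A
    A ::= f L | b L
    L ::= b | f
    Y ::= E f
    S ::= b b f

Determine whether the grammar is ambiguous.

Only E, A, L are reachable from E; ignoring the rest: The reachable rules are right-linear with at most one rule per (nonterminal, next-terminal) pair. Each input token forces the next rule, so parsing is deterministic.

Unambiguous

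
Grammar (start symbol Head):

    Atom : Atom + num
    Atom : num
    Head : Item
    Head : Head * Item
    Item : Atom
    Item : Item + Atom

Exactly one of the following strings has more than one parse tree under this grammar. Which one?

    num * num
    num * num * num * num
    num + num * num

num + num * num

num * num: 1 tree
num * num * num * num: 1 tree
num + num * num: 2 trees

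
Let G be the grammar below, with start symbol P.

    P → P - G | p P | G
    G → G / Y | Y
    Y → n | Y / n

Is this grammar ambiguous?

Ambiguous

Witness: n / n

Derivation 1: P ⇒ G ⇒ G / Y ⇒ Y / Y ⇒ n / Y ⇒ n / n
Derivation 2: P ⇒ G ⇒ Y ⇒ Y / n ⇒ n / n

Two distinct leftmost derivations for the same string.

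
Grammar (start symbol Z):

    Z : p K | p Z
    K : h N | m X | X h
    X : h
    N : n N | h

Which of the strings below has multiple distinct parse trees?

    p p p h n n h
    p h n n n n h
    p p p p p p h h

p p p h n n h: 1 tree
p h n n n n h: 1 tree
p p p p p p h h: 2 trees

p p p p p p h h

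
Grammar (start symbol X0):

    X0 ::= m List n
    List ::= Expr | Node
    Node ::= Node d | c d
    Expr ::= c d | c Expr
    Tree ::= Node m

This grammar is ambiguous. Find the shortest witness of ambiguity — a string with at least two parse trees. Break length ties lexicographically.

length 4: m c d n has 2 parse trees

Two derivations of m c d n:
  X0 ⇒ m List n ⇒ m Expr n ⇒ m c d n
  X0 ⇒ m List n ⇒ m Node n ⇒ m c d n

m c d n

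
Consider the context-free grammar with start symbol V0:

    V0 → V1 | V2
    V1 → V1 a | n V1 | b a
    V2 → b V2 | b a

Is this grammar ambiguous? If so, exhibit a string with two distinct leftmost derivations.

Witness: b a

Derivation 1: V0 ⇒ V1 ⇒ b a
Derivation 2: V0 ⇒ V2 ⇒ b a

Two distinct leftmost derivations for the same string.

Ambiguous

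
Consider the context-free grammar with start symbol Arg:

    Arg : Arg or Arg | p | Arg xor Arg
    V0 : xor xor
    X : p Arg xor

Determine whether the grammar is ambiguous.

Ambiguous

Witness: p or p or p

Derivation 1: Arg ⇒ Arg or Arg ⇒ Arg or Arg or Arg ⇒ p or Arg or Arg ⇒ p or p or Arg ⇒ p or p or p
Derivation 2: Arg ⇒ Arg or Arg ⇒ p or Arg ⇒ p or Arg or Arg ⇒ p or p or Arg ⇒ p or p or p

Two distinct leftmost derivations for the same string.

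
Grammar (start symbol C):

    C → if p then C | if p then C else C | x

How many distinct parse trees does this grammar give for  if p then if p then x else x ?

2

Parse trees for if p then if p then x else x:
  [C if p then [C if p then [C x] else [C x]]]
  [C if p then [C if p then [C x]] else [C x]]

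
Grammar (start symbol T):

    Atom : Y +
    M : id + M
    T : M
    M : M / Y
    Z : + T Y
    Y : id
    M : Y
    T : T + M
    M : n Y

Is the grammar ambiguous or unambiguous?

Witness: id + id

Derivation 1: T ⇒ M ⇒ id + M ⇒ id + Y ⇒ id + id
Derivation 2: T ⇒ T + M ⇒ M + M ⇒ Y + M ⇒ id + M ⇒ id + Y ⇒ id + id

Two distinct leftmost derivations for the same string.

Ambiguous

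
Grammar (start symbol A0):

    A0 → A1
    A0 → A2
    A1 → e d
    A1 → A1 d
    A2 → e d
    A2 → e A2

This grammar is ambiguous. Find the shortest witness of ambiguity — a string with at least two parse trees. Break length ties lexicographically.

e d

length 2: e d has 2 parse trees

Two derivations of e d:
  A0 ⇒ A1 ⇒ e d
  A0 ⇒ A2 ⇒ e d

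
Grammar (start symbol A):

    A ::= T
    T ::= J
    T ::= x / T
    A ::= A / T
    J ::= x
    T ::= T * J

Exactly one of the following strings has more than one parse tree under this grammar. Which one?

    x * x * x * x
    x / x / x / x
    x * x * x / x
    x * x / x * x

x / x / x / x

x * x * x * x: 1 tree
x / x / x / x: 8 trees
x * x * x / x: 1 tree
x * x / x * x: 1 tree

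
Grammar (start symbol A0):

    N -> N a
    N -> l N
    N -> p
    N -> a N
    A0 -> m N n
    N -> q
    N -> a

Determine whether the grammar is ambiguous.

Witness: m a a n

Derivation 1: A0 ⇒ m N n ⇒ m N a n ⇒ m a a n
Derivation 2: A0 ⇒ m N n ⇒ m a N n ⇒ m a a n

Two distinct leftmost derivations for the same string.

Ambiguous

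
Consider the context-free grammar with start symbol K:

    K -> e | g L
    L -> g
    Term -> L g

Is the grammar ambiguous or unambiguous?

Unambiguous

Only K, L are reachable from K; ignoring the rest: Restricted to the reachable nonterminals, every rule has the form A → t or A → t B, and no two rules for the same A share a first terminal. The grammar encodes a DFA — one run per string.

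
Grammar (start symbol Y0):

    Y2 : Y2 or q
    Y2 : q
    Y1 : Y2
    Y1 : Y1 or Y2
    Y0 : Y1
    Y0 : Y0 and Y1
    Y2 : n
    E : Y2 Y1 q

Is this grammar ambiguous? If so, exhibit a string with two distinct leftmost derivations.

Witness: n or q

Derivation 1: Y0 ⇒ Y1 ⇒ Y2 ⇒ Y2 or q ⇒ n or q
Derivation 2: Y0 ⇒ Y1 ⇒ Y1 or Y2 ⇒ Y2 or Y2 ⇒ n or Y2 ⇒ n or q

Two distinct leftmost derivations for the same string.

Ambiguous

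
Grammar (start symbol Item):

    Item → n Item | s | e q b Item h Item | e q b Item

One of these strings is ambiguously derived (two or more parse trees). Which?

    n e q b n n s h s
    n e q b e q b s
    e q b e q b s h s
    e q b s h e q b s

e q b e q b s h s

n e q b n n s h s: 1 tree
n e q b e q b s: 1 tree
e q b e q b s h s: 2 trees
e q b s h e q b s: 1 tree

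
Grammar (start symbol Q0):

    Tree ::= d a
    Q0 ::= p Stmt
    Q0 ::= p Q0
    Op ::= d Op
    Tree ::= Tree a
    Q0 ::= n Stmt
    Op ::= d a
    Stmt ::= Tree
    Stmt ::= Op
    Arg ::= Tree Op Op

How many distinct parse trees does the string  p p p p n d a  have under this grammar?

2

Parse trees for p p p p n d a:
  [Q0 p [Q0 p [Q0 p [Q0 p [Q0 n [Stmt [Tree d a]]]]]]]
  [Q0 p [Q0 p [Q0 p [Q0 p [Q0 n [Stmt [Op d a]]]]]]]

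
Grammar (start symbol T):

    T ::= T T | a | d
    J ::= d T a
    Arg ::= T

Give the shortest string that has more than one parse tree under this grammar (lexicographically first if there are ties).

length 1: no string has ≥2 trees
length 2: no string has ≥2 trees
length 3: a a a has 2 parse trees

Two derivations of a a a:
  T ⇒ T T ⇒ T T T ⇒ a T T ⇒ a a T ⇒ a a a
  T ⇒ T T ⇒ a T ⇒ a T T ⇒ a a T ⇒ a a a

a a a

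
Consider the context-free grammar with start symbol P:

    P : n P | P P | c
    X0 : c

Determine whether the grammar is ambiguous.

Witness: c c c

Derivation 1: P ⇒ P P ⇒ P P P ⇒ c P P ⇒ c c P ⇒ c c c
Derivation 2: P ⇒ P P ⇒ c P ⇒ c P P ⇒ c c P ⇒ c c c

Two distinct leftmost derivations for the same string.

Ambiguous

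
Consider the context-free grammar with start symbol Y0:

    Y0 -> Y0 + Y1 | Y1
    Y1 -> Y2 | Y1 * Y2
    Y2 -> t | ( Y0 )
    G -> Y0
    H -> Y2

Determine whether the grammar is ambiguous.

Unambiguous

(G, H are unreachable from Y0, so their rules don't affect L(Y0).) Y0 → Y0 + Y1 | Y1  ;  Y1 → Y1 * Y2 | Y2  — a left-associative chain with Y2 at the bottom. Each string factors uniquely by precedence.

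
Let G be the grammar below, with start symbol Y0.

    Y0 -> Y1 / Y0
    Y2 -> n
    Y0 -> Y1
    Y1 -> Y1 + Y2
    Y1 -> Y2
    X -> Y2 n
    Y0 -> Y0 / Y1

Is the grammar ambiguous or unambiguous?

Ambiguous

Witness: n / n

Derivation 1: Y0 ⇒ Y1 / Y0 ⇒ Y2 / Y0 ⇒ n / Y0 ⇒ n / Y1 ⇒ n / Y2 ⇒ n / n
Derivation 2: Y0 ⇒ Y0 / Y1 ⇒ Y1 / Y1 ⇒ Y2 / Y1 ⇒ n / Y1 ⇒ n / Y2 ⇒ n / n

Two distinct leftmost derivations for the same string.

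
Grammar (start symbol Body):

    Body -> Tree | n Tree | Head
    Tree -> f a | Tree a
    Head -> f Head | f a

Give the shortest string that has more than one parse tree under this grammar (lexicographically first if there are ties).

length 2: f a has 2 parse trees

Two derivations of f a:
  Body ⇒ Tree ⇒ f a
  Body ⇒ Head ⇒ f a

f a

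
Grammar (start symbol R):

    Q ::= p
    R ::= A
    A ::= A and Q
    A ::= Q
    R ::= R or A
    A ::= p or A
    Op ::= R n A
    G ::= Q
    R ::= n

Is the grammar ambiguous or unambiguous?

Witness: p or p

Derivation 1: R ⇒ A ⇒ p or A ⇒ p or Q ⇒ p or p
Derivation 2: R ⇒ R or A ⇒ A or A ⇒ Q or A ⇒ p or A ⇒ p or Q ⇒ p or p

Two distinct leftmost derivations for the same string.

Ambiguous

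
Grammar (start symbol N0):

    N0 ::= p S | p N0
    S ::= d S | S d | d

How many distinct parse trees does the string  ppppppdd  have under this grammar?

2

Parse trees for ppppppdd:
  [N0 p [N0 p [N0 p [N0 p [N0 p [N0 p [S d [S d]]]]]]]]
  [N0 p [N0 p [N0 p [N0 p [N0 p [N0 p [S [S d] d]]]]]]]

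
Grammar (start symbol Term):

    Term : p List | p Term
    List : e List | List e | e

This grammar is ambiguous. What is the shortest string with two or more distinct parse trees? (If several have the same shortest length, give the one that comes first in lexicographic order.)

p e e

length 2: no string has ≥2 trees
length 3: p e e has 2 parse trees

Two derivations of p e e:
  Term ⇒ p List ⇒ p e List ⇒ p e e
  Term ⇒ p List ⇒ p List e ⇒ p e e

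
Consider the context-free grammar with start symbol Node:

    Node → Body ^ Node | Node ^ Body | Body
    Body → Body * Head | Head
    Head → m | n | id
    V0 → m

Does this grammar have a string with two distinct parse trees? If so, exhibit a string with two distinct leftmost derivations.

Ambiguous

Witness: id ^ id

Derivation 1: Node ⇒ Body ^ Node ⇒ Head ^ Node ⇒ id ^ Node ⇒ id ^ Body ⇒ id ^ Head ⇒ id ^ id
Derivation 2: Node ⇒ Node ^ Body ⇒ Body ^ Body ⇒ Head ^ Body ⇒ id ^ Body ⇒ id ^ Head ⇒ id ^ id

Two distinct leftmost derivations for the same string.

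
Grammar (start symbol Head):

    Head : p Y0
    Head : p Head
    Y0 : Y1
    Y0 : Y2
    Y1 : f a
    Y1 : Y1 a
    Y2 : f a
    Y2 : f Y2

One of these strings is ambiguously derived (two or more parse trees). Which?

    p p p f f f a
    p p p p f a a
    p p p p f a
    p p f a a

p p p p f a

p p p f f f a: 1 tree
p p p p f a a: 1 tree
p p p p f a: 2 trees
p p f a a: 1 tree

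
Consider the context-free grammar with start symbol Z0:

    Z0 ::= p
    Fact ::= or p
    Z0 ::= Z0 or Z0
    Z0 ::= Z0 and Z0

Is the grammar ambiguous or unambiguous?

Ambiguous

Witness: p and p and p

Derivation 1: Z0 ⇒ Z0 and Z0 ⇒ p and Z0 ⇒ p and Z0 and Z0 ⇒ p and p and Z0 ⇒ p and p and p
Derivation 2: Z0 ⇒ Z0 and Z0 ⇒ Z0 and Z0 and Z0 ⇒ p and Z0 and Z0 ⇒ p and p and Z0 ⇒ p and p and p

Two distinct leftmost derivations for the same string.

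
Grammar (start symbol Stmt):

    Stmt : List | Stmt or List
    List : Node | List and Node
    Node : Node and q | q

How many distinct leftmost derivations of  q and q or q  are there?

Parse trees for q and q or q:
  [Stmt [Stmt [List [Node [Node q] and q]]] or [List [Node q]]]
  [Stmt [Stmt [List [List [Node q]] and [Node q]]] or [List [Node q]]]

2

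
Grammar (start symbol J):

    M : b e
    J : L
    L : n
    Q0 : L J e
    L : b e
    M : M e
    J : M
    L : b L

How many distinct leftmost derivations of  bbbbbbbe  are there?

Parse trees for bbbbbbbe:
  [J [L b [L b [L b [L b [L b [L b [L b e]]]]]]]]

1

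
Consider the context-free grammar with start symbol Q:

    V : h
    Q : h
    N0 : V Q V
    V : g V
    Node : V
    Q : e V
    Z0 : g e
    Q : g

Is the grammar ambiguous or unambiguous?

Only Q, V are reachable from Q; ignoring the rest: The reachable rules are right-linear with at most one rule per (nonterminal, next-terminal) pair. Each input token forces the next rule, so parsing is deterministic.

Unambiguous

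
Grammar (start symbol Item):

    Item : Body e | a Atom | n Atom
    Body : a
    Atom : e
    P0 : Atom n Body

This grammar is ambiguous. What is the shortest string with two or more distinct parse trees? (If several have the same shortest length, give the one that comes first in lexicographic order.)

length 2: a e has 2 parse trees

Two derivations of a e:
  Item ⇒ Body e ⇒ a e
  Item ⇒ a Atom ⇒ a e

a e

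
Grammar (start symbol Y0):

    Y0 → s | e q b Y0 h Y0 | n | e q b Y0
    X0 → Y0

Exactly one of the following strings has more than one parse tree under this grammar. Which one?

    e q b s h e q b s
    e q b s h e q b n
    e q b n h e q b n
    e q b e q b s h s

e q b s h e q b s: 1 tree
e q b s h e q b n: 1 tree
e q b n h e q b n: 1 tree
e q b e q b s h s: 2 trees

e q b e q b s h s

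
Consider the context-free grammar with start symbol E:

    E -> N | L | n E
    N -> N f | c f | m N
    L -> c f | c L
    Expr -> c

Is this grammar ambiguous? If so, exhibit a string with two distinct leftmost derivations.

Witness: c f

Derivation 1: E ⇒ N ⇒ c f
Derivation 2: E ⇒ L ⇒ c f

Two distinct leftmost derivations for the same string.

Ambiguous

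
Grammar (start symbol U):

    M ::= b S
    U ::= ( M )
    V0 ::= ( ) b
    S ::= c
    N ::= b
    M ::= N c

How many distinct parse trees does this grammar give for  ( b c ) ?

Parse trees for ( b c ):
  [U ( [M b [S c]] )]
  [U ( [M [N b] c] )]

2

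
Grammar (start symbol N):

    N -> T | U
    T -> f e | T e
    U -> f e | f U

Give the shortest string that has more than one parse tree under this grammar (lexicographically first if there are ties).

length 2: f e has 2 parse trees

Two derivations of f e:
  N ⇒ T ⇒ f e
  N ⇒ U ⇒ f e

f e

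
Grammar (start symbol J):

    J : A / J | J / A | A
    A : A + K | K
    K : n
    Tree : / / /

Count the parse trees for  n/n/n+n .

4

Parse trees for n/n/n+n:
  [J [A [K n]] / [J [A [K n]] / [J [A [A [K n]] + [K n]]]]]
  [J [A [K n]] / [J [J [A [K n]]] / [A [A [K n]] + [K n]]]]
  [J [J [A [K n]] / [J [A [K n]]]] / [A [A [K n]] + [K n]]]
  [J [J [J [A [K n]]] / [A [K n]]] / [A [A [K n]] + [K n]]]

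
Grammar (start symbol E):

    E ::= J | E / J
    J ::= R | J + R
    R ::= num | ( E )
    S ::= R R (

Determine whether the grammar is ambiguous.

Only E, J, R are reachable from E; ignoring the rest: E → E / J | J  ;  J → J + R | R  — a left-associative chain with R at the bottom. Each string factors uniquely by precedence.

Unambiguous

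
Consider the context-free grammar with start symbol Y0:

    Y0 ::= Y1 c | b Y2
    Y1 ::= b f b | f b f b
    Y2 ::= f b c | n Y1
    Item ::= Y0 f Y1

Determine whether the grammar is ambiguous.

Ambiguous

Witness: b f b c

Derivation 1: Y0 ⇒ Y1 c ⇒ b f b c
Derivation 2: Y0 ⇒ b Y2 ⇒ b f b c

Two distinct leftmost derivations for the same string.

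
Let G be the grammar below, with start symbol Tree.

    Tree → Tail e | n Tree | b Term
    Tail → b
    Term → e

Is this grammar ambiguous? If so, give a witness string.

Ambiguous

Witness: b e

Derivation 1: Tree ⇒ Tail e ⇒ b e
Derivation 2: Tree ⇒ b Term ⇒ b e

Two distinct leftmost derivations for the same string.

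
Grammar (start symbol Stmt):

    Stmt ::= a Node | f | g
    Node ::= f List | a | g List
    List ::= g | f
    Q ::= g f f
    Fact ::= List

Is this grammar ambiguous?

Unambiguous

(Q, Fact are unreachable from Stmt, so their rules don't affect L(Stmt).) The reachable rules are right-linear with at most one rule per (nonterminal, next-terminal) pair. Each input token forces the next rule, so parsing is deterministic.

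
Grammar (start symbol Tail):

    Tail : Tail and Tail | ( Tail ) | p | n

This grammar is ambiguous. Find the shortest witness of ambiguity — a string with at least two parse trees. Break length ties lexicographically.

length 1: no string has ≥2 trees
length 3: no string has ≥2 trees
length 5: n and n and n has 2 parse trees

Two derivations of n and n and n:
  Tail ⇒ Tail and Tail ⇒ Tail and Tail and Tail ⇒ n and Tail and Tail ⇒ n and n and Tail ⇒ n and n and n
  Tail ⇒ Tail and Tail ⇒ n and Tail ⇒ n and Tail and Tail ⇒ n and n and Tail ⇒ n and n and n

n and n and n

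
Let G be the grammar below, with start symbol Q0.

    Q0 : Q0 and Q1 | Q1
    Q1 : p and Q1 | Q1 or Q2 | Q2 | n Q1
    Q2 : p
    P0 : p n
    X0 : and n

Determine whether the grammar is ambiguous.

Witness: p and p

Derivation 1: Q0 ⇒ Q0 and Q1 ⇒ Q1 and Q1 ⇒ Q2 and Q1 ⇒ p and Q1 ⇒ p and Q2 ⇒ p and p
Derivation 2: Q0 ⇒ Q1 ⇒ p and Q1 ⇒ p and Q2 ⇒ p and p

Two distinct leftmost derivations for the same string.

Ambiguous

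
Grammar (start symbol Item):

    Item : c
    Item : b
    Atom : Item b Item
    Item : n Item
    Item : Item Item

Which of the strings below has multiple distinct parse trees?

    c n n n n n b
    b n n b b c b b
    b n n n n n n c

b n n b b c b b

c n n n n n b: 1 tree
b n n b b c b b: 165 trees
b n n n n n n c: 1 tree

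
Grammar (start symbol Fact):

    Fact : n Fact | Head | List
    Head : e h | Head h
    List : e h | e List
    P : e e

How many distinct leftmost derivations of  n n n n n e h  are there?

2

Parse trees for n n n n n e h:
  [Fact n [Fact n [Fact n [Fact n [Fact n [Fact [Head e h]]]]]]]
  [Fact n [Fact n [Fact n [Fact n [Fact n [Fact [List e h]]]]]]]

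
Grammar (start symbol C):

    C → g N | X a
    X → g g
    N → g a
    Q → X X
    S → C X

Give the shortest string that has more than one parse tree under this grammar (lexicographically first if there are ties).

length 3: g g a has 2 parse trees

Two derivations of g g a:
  C ⇒ g N ⇒ g g a
  C ⇒ X a ⇒ g g a

g g a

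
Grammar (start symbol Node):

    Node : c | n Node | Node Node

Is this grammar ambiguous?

Witness: c c c

Derivation 1: Node ⇒ Node Node ⇒ c Node ⇒ c Node Node ⇒ c c Node ⇒ c c c
Derivation 2: Node ⇒ Node Node ⇒ Node Node Node ⇒ c Node Node ⇒ c c Node ⇒ c c c

Two distinct leftmost derivations for the same string.

Ambiguous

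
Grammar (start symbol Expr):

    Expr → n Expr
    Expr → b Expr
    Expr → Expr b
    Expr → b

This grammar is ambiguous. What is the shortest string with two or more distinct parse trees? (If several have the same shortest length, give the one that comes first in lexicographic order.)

length 1: no string has ≥2 trees
length 2: b b has 2 parse trees

Two derivations of b b:
  Expr ⇒ b Expr ⇒ b b
  Expr ⇒ Expr b ⇒ b b

b b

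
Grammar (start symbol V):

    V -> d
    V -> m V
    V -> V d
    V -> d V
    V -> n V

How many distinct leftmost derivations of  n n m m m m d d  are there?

8

Parse trees for n n m m m m d d:
  [V [V n [V n [V m [V m [V m [V m [V d]]]]]]] d]
  [V n [V [V n [V m [V m [V m [V m [V d]]]]]] d]]
  [V n [V n [V m [V m [V m [V m [V [V d] d]]]]]]]
  [V n [V n [V m [V m [V m [V m [V d [V d]]]]]]]]
  [V n [V n [V m [V m [V m [V [V m [V d]] d]]]]]]
  [V n [V n [V m [V m [V [V m [V m [V d]]] d]]]]]
  [V n [V n [V m [V [V m [V m [V m [V d]]]] d]]]]
  [V n [V n [V [V m [V m [V m [V m [V d]]]]] d]]]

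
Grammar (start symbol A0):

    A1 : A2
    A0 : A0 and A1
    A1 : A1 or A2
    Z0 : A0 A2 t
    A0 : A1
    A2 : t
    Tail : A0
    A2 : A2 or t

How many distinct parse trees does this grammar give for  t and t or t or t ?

4

Parse trees for t and t or t or t:
  [A0 [A0 [A1 [A2 t]]] and [A1 [A2 [A2 [A2 t] or t] or t]]]
  [A0 [A0 [A1 [A2 t]]] and [A1 [A1 [A2 t]] or [A2 [A2 t] or t]]]
  [A0 [A0 [A1 [A2 t]]] and [A1 [A1 [A2 [A2 t] or t]] or [A2 t]]]
  [A0 [A0 [A1 [A2 t]]] and [A1 [A1 [A1 [A2 t]] or [A2 t]] or [A2 t]]]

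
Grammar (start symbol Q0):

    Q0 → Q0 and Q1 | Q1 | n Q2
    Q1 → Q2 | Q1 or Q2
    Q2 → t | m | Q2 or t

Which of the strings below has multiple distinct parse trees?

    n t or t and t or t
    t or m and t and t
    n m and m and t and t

n t or t and t or t

n t or t and t or t: 2 trees
t or m and t and t: 1 tree
n m and m and t and t: 1 tree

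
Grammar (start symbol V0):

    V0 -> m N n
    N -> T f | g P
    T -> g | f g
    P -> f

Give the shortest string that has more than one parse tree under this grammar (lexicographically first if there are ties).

length 4: m g f n has 2 parse trees

Two derivations of m g f n:
  V0 ⇒ m N n ⇒ m T f n ⇒ m g f n
  V0 ⇒ m N n ⇒ m g P n ⇒ m g f n

m g f n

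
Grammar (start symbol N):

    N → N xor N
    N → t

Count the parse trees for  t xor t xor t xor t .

Parse trees for t xor t xor t xor t:
  [N [N t] xor [N [N t] xor [N [N t] xor [N t]]]]
  [N [N t] xor [N [N [N t] xor [N t]] xor [N t]]]
  [N [N [N t] xor [N t]] xor [N [N t] xor [N t]]]
  [N [N [N t] xor [N [N t] xor [N t]]] xor [N t]]
  [N [N [N [N t] xor [N t]] xor [N t]] xor [N t]]

5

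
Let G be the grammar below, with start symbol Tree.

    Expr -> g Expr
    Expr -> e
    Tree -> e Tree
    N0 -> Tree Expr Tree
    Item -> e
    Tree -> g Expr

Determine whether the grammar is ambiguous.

(N0, Item are unreachable from Tree, so their rules don't affect L(Tree).) Restricted to the reachable nonterminals, every rule has the form A → t or A → t B, and no two rules for the same A share a first terminal. The grammar encodes a DFA — one run per string.

Unambiguous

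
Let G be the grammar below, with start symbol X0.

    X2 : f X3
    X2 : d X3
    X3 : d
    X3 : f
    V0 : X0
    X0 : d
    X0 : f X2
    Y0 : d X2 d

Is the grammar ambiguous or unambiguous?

(Y0, V0 are unreachable from X0, so their rules don't affect L(X0).) The reachable rules are right-linear with at most one rule per (nonterminal, next-terminal) pair. Each input token forces the next rule, so parsing is deterministic.

Unambiguous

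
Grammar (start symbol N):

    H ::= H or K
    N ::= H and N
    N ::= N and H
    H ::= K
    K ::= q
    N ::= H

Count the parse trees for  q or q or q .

Parse trees for q or q or q:
  [N [H [H [H [K q]] or [K q]] or [K q]]]

1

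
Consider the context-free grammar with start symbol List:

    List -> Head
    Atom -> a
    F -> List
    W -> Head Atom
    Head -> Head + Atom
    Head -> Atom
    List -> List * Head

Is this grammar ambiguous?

Unambiguous

Only List, Head, Atom are reachable from List; ignoring the rest: The grammar is stratified — List handles '*' (left-recursive), Head handles '+', Atom atoms. Each operator has a fixed associativity and precedence level, so every string has one parse.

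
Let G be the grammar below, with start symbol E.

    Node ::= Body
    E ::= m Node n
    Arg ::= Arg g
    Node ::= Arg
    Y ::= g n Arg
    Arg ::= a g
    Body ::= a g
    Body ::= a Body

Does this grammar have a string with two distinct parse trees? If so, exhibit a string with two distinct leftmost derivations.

Witness: m a g n

Derivation 1: E ⇒ m Node n ⇒ m Body n ⇒ m a g n
Derivation 2: E ⇒ m Node n ⇒ m Arg n ⇒ m a g n

Two distinct leftmost derivations for the same string.

Ambiguous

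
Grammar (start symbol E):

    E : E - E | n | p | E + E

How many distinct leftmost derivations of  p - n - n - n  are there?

5

Parse trees for p - n - n - n:
  [E [E p] - [E [E n] - [E [E n] - [E n]]]]
  [E [E p] - [E [E [E n] - [E n]] - [E n]]]
  [E [E [E p] - [E n]] - [E [E n] - [E n]]]
  [E [E [E p] - [E [E n] - [E n]]] - [E n]]
  [E [E [E [E p] - [E n]] - [E n]] - [E n]]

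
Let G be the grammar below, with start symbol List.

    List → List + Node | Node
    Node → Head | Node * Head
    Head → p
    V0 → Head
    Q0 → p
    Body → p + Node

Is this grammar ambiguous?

Unambiguous

(V0, Q0, Body are unreachable from List, so their rules don't affect L(List).) The grammar is stratified — List handles '+' (left-recursive), Node handles '*', Head atoms. Each operator has a fixed associativity and precedence level, so every string has one parse.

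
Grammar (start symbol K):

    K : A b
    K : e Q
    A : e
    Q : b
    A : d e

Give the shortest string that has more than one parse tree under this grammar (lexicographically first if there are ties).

length 2: e b has 2 parse trees

Two derivations of e b:
  K ⇒ A b ⇒ e b
  K ⇒ e Q ⇒ e b

e b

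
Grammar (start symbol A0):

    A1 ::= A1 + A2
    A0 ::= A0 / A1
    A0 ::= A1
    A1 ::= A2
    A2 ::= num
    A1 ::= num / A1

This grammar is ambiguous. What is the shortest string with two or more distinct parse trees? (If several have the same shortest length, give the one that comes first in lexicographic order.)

num / num

length 1: no string has ≥2 trees
length 3: num / num has 2 parse trees

Two derivations of num / num:
  A0 ⇒ A0 / A1 ⇒ A1 / A1 ⇒ A2 / A1 ⇒ num / A1 ⇒ num / A2 ⇒ num / num
  A0 ⇒ A1 ⇒ num / A1 ⇒ num / A2 ⇒ num / num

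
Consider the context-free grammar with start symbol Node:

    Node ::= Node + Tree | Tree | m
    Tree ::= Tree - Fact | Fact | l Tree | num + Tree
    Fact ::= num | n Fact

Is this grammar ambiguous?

Witness: num + num

Derivation 1: Node ⇒ Node + Tree ⇒ Tree + Tree ⇒ Fact + Tree ⇒ num + Tree ⇒ num + Fact ⇒ num + num
Derivation 2: Node ⇒ Tree ⇒ num + Tree ⇒ num + Fact ⇒ num + num

Two distinct leftmost derivations for the same string.

Ambiguous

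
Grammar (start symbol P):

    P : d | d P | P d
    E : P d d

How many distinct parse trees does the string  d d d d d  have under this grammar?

Parse trees for d d d d d (showing first 6 of 16):
  [P d [P d [P d [P d [P d]]]]]
  [P d [P d [P d [P [P d] d]]]]
  [P d [P d [P [P d [P d]] d]]]
  [P d [P d [P [P [P d] d] d]]]
  [P d [P [P d [P d [P d]]] d]]
  [P d [P [P d [P [P d] d]] d]]

16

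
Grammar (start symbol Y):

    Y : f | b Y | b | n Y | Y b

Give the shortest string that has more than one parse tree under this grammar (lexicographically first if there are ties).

b b

length 1: no string has ≥2 trees
length 2: b b has 2 parse trees

Two derivations of b b:
  Y ⇒ b Y ⇒ b b
  Y ⇒ Y b ⇒ b b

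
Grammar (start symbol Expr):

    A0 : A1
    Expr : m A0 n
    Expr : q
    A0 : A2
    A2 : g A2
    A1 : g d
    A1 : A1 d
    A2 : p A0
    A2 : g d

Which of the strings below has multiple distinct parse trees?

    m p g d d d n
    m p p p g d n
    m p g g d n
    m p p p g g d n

m p g d d d n: 1 tree
m p p p g d n: 2 trees
m p g g d n: 1 tree
m p p p g g d n: 1 tree

m p p p g d n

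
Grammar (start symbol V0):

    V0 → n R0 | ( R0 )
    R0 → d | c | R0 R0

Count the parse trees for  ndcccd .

14

Parse trees for ndcccd (showing first 6 of 14):
  [V0 n [R0 [R0 d] [R0 [R0 c] [R0 [R0 c] [R0 [R0 c] [R0 d]]]]]]
  [V0 n [R0 [R0 d] [R0 [R0 c] [R0 [R0 [R0 c] [R0 c]] [R0 d]]]]]
  [V0 n [R0 [R0 d] [R0 [R0 [R0 c] [R0 c]] [R0 [R0 c] [R0 d]]]]]
  [V0 n [R0 [R0 d] [R0 [R0 [R0 c] [R0 [R0 c] [R0 c]]] [R0 d]]]]
  [V0 n [R0 [R0 d] [R0 [R0 [R0 [R0 c] [R0 c]] [R0 c]] [R0 d]]]]
  [V0 n [R0 [R0 [R0 d] [R0 c]] [R0 [R0 c] [R0 [R0 c] [R0 d]]]]]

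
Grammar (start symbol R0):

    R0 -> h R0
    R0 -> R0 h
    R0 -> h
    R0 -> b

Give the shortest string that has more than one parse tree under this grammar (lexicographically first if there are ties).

h h

length 1: no string has ≥2 trees
length 2: h h has 2 parse trees

Two derivations of h h:
  R0 ⇒ h R0 ⇒ h h
  R0 ⇒ R0 h ⇒ h h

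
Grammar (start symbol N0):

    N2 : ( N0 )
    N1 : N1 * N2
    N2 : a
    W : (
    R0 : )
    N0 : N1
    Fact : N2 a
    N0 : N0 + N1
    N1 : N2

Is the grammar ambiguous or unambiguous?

(Fact, R0, W are unreachable from N0, so their rules don't affect L(N0).) The grammar is stratified — N0 handles '+' (left-recursive), N1 handles '*', N2 atoms. Each operator has a fixed associativity and precedence level, so every string has one parse.

Unambiguous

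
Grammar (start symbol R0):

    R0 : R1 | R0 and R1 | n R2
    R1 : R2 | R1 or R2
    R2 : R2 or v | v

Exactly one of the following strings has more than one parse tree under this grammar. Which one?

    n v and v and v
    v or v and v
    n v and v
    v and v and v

v or v and v

n v and v and v: 1 tree
v or v and v: 2 trees
n v and v: 1 tree
v and v and v: 1 tree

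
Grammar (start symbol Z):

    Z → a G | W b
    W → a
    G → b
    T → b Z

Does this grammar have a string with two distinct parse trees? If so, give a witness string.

Witness: a b

Derivation 1: Z ⇒ a G ⇒ a b
Derivation 2: Z ⇒ W b ⇒ a b

Two distinct leftmost derivations for the same string.

Ambiguous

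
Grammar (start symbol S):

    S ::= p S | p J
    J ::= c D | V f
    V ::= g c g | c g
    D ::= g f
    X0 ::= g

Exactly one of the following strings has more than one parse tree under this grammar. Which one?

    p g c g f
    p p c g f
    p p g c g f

p p c g f

p g c g f: 1 tree
p p c g f: 2 trees
p p g c g f: 1 tree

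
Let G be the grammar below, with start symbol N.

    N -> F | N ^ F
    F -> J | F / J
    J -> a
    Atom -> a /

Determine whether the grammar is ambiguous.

Unambiguous

Only N, F, J are reachable from N; ignoring the rest: This is a standard precedence ladder (N over F over J), with each level left-recursive on its own operator ('^' at N, '/' at F). That structure is LR(1), hence unambiguous.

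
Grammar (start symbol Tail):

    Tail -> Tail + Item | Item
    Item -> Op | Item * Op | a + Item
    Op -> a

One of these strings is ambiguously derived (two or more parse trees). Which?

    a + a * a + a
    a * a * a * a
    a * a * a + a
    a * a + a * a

a + a * a + a

a + a * a + a: 3 trees
a * a * a * a: 1 tree
a * a * a + a: 1 tree
a * a + a * a: 1 tree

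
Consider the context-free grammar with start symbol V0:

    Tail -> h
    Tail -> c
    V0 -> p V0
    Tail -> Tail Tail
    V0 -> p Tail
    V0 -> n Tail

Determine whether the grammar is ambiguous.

Ambiguous

Witness: n c c c

Derivation 1: V0 ⇒ n Tail ⇒ n Tail Tail ⇒ n c Tail ⇒ n c Tail Tail ⇒ n c c Tail ⇒ n c c c
Derivation 2: V0 ⇒ n Tail ⇒ n Tail Tail ⇒ n Tail Tail Tail ⇒ n c Tail Tail ⇒ n c c Tail ⇒ n c c c

Two distinct leftmost derivations for the same string.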